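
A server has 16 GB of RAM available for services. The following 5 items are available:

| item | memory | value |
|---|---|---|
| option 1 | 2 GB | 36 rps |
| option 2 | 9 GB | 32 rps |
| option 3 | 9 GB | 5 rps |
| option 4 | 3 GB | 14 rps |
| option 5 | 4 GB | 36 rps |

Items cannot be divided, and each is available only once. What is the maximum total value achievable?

104 rps

Check high-value combinations within 16 GB:
- option 1+option 2+option 5: memory 2+9+4=15, value 36+32+36=104
- option 1+option 4+option 5: memory 2+3+4=9, value 36+14+36=86
- option 1+option 2+option 4: memory 2+9+3=14, value 36+32+14=82
- option 2+option 4+option 5: memory 9+3+4=16, value 32+14+36=82
Best: 104 rps.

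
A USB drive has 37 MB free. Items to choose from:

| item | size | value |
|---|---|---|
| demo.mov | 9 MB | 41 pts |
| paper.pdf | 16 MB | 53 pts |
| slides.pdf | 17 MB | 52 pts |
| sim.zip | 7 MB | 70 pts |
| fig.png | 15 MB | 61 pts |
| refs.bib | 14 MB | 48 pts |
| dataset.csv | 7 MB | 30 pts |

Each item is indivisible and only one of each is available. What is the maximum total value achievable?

189 pts

Check high-value combinations within 37 MB:
- demo.mov+sim.zip+refs.bib+dataset.csv: size 9+7+14+7=37, value 41+70+48+30=189
- sim.zip+fig.png+refs.bib: size 7+15+14=36, value 70+61+48=179
- demo.mov+sim.zip+fig.png: size 9+7+15=31, value 41+70+61=172
Best: 189 pts.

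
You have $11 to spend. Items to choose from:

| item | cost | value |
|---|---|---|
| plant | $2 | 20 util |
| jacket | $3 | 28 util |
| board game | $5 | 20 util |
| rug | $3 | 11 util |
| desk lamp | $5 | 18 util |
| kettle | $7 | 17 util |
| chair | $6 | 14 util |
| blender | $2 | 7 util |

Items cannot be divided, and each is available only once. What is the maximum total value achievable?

68 util

Check high-value combinations within $11:
- plant+jacket+board game: cost 2+3+5=10, value 20+28+20=68
- plant+jacket+desk lamp: cost 2+3+5=10, value 20+28+18=66
- plant+jacket+rug+blender: cost 2+3+3+2=10, value 20+28+11+7=66
Best: 68 util.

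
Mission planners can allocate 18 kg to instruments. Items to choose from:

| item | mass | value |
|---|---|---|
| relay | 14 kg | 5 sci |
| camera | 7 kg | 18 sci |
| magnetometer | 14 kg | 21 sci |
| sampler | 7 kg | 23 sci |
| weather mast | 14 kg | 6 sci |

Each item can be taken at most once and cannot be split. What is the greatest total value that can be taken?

Check high-value combinations within 18 kg:
- camera+sampler: mass 7+7=14, value 18+23=41
- sampler: mass 7, value 23
- magnetometer: mass 14, value 21
- camera: mass 7, value 18
- weather mast: mass 14, value 6
Best: 41 sci.

41 sci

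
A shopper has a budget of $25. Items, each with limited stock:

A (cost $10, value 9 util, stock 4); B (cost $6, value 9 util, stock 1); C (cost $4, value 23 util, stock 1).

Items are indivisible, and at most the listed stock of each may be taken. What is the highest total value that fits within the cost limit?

41 util

Best selections within cost 25 and stock limits:
- 1×A + 1×B + 1×C: cost 20, value 41
- 2×A + 1×C: cost 24, value 41
- 1×B + 1×C: cost 10, value 32
Best: 41 util.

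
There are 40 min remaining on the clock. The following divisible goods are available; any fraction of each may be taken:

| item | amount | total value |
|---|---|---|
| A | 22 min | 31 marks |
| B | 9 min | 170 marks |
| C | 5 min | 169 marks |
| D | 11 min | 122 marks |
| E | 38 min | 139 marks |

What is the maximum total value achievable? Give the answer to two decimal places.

515.87

Take in order of value per unit:
- C (169/5 per unit): all 5 → value 169, running total 169.00
- B (170/9 per unit): all 9 → value 170, running total 339.00
- D (122/11 per unit): all 11 → value 122, running total 461.00
- E (139/38 per unit): 15 of 38 → value 15×139/38 = 54.8684, running total 515.87
Total 515.87.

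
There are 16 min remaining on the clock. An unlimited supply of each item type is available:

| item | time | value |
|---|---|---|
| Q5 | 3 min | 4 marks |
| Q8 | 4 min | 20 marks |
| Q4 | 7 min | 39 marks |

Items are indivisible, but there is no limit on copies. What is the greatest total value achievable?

Best value-per-unit is Q4 at 39/7; filling with it alone gives 2×39 = 78.
Optimal mix: 4×Q8 → time 16, value 80.

80 marks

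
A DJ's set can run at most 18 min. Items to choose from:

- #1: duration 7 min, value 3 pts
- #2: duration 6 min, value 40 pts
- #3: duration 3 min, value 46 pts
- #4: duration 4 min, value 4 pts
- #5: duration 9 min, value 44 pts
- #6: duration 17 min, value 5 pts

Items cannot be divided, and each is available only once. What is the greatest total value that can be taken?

Check high-value combinations within 18 min:
- #2+#3+#5: duration 6+3+9=18, value 40+46+44=130
- #3+#4+#5: duration 3+4+9=16, value 46+4+44=94
- #3+#5: duration 3+9=12, value 46+44=90
- #2+#3+#4: duration 6+3+4=13, value 40+46+4=90
Best: 130 pts.

130 pts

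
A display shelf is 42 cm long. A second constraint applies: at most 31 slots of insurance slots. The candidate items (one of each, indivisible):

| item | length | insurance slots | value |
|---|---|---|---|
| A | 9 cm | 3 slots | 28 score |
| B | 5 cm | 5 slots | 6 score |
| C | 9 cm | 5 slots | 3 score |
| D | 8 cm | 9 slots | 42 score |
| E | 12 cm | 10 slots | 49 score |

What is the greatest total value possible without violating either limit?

Feasible sets respecting both limits:
- A+B+D+E: length 34, insurance slots 27, value 125
- A+C+D+E: length 38, insurance slots 27, value 122
- A+D+E: length 29, insurance slots 22, value 119
- B+C+D+E: length 34, insurance slots 29, value 100
Best: 125 score.

125 score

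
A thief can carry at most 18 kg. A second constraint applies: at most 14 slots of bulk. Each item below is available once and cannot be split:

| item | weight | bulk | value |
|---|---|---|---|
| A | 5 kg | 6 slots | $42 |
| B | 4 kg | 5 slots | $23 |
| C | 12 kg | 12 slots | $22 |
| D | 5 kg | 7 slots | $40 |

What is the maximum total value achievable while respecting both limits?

Feasible sets respecting both limits:
- A+D: weight 10, bulk 13, value 82
- A+B: weight 9, bulk 11, value 65
- B+D: weight 9, bulk 12, value 63
Best: $82.

$82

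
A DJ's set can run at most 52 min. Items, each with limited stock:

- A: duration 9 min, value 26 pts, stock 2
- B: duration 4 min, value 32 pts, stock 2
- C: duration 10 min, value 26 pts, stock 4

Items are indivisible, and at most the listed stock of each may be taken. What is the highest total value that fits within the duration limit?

168 pts

Top feasible selections:
- 2×A + 2×B + 2×C: duration 46, value 168
- 1×A + 2×B + 3×C: duration 47, value 168
Best: 168 pts.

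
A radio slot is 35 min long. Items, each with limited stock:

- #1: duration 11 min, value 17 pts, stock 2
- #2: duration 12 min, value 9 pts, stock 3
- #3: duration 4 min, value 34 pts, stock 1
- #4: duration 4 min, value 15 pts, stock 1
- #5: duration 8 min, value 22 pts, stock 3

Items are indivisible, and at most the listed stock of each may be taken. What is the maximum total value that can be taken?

115 pts

Top feasible selections:
- 1×#3 + 1×#4 + 3×#5: duration 32, value 115
- 1×#1 + 1×#3 + 1×#4 + 2×#5: duration 35, value 110
Best: 115 pts.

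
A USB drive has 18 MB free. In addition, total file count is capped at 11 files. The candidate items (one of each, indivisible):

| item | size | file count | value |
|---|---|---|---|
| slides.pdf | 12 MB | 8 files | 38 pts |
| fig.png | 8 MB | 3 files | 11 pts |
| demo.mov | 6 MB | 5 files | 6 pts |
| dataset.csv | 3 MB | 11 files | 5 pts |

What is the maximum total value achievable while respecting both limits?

Feasible sets respecting both limits:
- slides.pdf: size 12, file count 8, value 38
- fig.png+demo.mov: size 14, file count 8, value 17
- fig.png: size 8, file count 3, value 11
Best: 38 pts.

38 pts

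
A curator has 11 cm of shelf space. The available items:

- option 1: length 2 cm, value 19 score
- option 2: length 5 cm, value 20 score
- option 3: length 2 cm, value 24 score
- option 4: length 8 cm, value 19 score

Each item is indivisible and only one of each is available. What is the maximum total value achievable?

Check high-value combinations within 11 cm:
- option 1+option 2+option 3: length 2+5+2=9, value 19+20+24=63
- option 2+option 3: length 5+2=7, value 20+24=44
- option 1+option 3: length 2+2=4, value 19+24=43
- option 3+option 4: length 2+8=10, value 24+19=43
Best: 63 score.

63 score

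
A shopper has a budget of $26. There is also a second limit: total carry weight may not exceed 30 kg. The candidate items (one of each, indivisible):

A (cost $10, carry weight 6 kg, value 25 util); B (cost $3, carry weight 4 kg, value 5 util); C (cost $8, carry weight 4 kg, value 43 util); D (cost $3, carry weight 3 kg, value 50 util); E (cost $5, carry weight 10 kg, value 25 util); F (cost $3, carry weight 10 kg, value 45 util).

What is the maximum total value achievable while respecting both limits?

Feasible sets respecting both limits:
- A+C+D+F: cost 24, carry weight 23, value 163
- C+D+E+F: cost 19, carry weight 27, value 163
- A+D+E+F: cost 21, carry weight 29, value 145
Best: 163 util.

163 util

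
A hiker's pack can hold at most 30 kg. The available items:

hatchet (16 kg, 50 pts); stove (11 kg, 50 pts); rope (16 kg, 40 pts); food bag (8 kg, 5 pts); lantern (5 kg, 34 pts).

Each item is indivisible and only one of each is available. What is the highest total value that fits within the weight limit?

100 pts

Check high-value combinations within 30 kg:
- hatchet+stove: weight 16+11=27, value 50+50=100
- stove+rope: weight 11+16=27, value 50+40=90
- stove+food bag+lantern: weight 11+8+5=24, value 50+5+34=89
- hatchet+food bag+lantern: weight 16+8+5=29, value 50+5+34=89
Best: 100 pts.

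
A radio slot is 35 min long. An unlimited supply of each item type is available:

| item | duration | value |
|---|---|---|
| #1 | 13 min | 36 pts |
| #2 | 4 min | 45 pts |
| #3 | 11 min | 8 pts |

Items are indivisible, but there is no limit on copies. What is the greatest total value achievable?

360 pts

Best value-per-unit is #2 at 45/4, and filling with it alone uses duration 8×4=32. No mix of the others beats 8×45 = 360.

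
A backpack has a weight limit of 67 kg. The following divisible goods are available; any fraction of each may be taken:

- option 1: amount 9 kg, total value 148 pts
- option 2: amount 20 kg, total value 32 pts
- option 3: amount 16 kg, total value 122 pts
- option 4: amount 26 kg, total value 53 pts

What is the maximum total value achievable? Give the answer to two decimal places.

Take in order of value per unit:
- option 1 (148/9 per unit): all 9 → value 148, running total 148.00
- option 3 (122/16 per unit): all 16 → value 122, running total 270.00
- option 4 (53/26 per unit): all 26 → value 53, running total 323.00
- option 2 (32/20 per unit): 16 of 20 → value 16×32/20 = 25.6000, running total 348.60
Total 348.60.

348.60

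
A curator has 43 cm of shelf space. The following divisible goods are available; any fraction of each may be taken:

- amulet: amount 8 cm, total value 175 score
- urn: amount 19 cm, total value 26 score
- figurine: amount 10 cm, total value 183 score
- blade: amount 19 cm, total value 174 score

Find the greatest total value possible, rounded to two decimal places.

Take in order of value per unit:
- amulet (175/8 per unit): all 8 → value 175, running total 175.00
- figurine (183/10 per unit): all 10 → value 183, running total 358.00
- blade (174/19 per unit): all 19 → value 174, running total 532.00
- urn (26/19 per unit): 6 of 19 → value 6×26/19 = 8.2105, running total 540.21
Total 540.21.

540.21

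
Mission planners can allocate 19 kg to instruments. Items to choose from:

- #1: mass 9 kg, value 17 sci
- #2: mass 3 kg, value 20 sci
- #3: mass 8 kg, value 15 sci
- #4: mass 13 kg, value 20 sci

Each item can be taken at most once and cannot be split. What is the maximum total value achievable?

40 sci

Check high-value combinations within 19 kg:
- #2+#4: mass 3+13=16, value 20+20=40
- #1+#2: mass 9+3=12, value 17+20=37
- #2+#3: mass 3+8=11, value 20+15=35
Best: 40 sci.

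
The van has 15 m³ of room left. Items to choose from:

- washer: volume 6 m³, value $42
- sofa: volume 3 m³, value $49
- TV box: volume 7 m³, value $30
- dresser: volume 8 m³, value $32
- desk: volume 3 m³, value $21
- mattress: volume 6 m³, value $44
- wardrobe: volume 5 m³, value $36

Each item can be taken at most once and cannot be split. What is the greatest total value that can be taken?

$135

Check high-value combinations within 15 m³:
- washer+sofa+mattress: volume 6+3+6=15, value 42+49+44=135
- sofa+mattress+wardrobe: volume 3+6+5=14, value 49+44+36=129
- washer+sofa+wardrobe: volume 6+3+5=14, value 42+49+36=127
Best: $135.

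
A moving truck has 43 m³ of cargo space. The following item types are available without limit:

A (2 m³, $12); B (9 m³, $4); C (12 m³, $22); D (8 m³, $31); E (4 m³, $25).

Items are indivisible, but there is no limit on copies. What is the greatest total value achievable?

Best value-per-unit is E at 25/4; filling with it alone gives 10×25 = 250.
Optimal mix: 1×A + 10×E → volume 42, value 262.

$262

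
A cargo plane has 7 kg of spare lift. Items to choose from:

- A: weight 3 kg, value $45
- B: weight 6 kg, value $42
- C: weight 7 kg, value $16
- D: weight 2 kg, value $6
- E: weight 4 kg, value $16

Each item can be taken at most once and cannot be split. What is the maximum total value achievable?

Check high-value combinations within 7 kg:
- A+E: weight 3+4=7, value 45+16=61
- A+D: weight 3+2=5, value 45+6=51
- A: weight 3, value 45
- B: weight 6, value 42
Best: $61.

$61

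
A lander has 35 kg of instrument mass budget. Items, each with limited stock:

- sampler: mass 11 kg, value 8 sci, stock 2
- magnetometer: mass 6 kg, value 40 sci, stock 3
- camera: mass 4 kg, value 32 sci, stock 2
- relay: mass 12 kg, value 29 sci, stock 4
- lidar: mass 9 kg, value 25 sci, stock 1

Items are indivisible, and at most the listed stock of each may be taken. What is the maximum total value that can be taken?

209 sci

Top feasible selections:
- 3×magnetometer + 2×camera + 1×lidar: mass 35, value 209
- 3×magnetometer + 2×camera: mass 26, value 184
Best: 209 sci.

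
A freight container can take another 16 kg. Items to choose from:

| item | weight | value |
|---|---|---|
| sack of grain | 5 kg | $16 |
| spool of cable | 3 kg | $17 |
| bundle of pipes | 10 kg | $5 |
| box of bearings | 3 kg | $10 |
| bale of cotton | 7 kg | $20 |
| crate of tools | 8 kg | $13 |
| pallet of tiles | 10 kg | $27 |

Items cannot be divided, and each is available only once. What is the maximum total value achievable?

Check high-value combinations within 16 kg:
- spool of cable+box of bearings+pallet of tiles: weight 3+3+10=16, value 17+10+27=54
- sack of grain+spool of cable+bale of cotton: weight 5+3+7=15, value 16+17+20=53
- spool of cable+box of bearings+bale of cotton: weight 3+3+7=13, value 17+10+20=47
Best: $54.

$54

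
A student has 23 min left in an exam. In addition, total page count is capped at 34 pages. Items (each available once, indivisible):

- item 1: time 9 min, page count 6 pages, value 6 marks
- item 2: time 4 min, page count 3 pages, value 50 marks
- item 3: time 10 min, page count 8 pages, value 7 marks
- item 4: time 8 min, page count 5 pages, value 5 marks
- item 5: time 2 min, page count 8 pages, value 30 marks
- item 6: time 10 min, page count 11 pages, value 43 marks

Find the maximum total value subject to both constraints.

Feasible sets respecting both limits:
- item 2+item 5+item 6: time 16, page count 22, value 123
- item 1+item 2+item 6: time 23, page count 20, value 99
- item 2+item 4+item 6: time 22, page count 19, value 98
- item 2+item 6: time 14, page count 14, value 93
Best: 123 marks.

123 marks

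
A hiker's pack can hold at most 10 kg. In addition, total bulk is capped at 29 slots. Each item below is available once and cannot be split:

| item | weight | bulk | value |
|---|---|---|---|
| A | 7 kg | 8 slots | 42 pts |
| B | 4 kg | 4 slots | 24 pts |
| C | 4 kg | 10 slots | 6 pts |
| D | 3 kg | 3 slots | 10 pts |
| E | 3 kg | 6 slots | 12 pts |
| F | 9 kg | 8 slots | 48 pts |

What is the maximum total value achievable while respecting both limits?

54 pts

Feasible sets respecting both limits:
- A+E: weight 10, bulk 14, value 54
- A+D: weight 10, bulk 11, value 52
- F: weight 9, bulk 8, value 48
Best: 54 pts.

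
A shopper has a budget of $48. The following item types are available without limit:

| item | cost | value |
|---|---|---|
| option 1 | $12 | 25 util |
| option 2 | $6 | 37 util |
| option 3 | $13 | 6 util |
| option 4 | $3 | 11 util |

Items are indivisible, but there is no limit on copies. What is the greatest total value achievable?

296 util

Best value-per-unit is option 2 at 37/6, and filling with it alone uses cost 8×6=48. No mix of the others beats 8×37 = 296.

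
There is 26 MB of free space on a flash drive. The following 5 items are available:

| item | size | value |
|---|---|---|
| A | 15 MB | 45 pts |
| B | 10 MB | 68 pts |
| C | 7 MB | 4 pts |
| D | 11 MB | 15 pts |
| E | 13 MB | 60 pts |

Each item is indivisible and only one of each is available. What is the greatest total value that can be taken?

128 pts

Check high-value combinations within 26 MB:
- B+E: size 10+13=23, value 68+60=128
- A+B: size 15+10=25, value 45+68=113
- B+D: size 10+11=21, value 68+15=83
- D+E: size 11+13=24, value 15+60=75
Best: 128 pts.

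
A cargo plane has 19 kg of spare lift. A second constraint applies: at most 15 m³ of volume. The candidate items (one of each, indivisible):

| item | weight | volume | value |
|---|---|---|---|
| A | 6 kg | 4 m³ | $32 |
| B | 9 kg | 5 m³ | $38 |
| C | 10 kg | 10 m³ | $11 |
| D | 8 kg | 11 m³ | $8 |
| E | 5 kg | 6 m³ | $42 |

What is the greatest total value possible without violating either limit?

$80

Feasible sets respecting both limits:
- B+E: weight 14, volume 11, value 80
- A+E: weight 11, volume 10, value 74
- A+B: weight 15, volume 9, value 70
- B+C: weight 19, volume 15, value 49
Best: $80.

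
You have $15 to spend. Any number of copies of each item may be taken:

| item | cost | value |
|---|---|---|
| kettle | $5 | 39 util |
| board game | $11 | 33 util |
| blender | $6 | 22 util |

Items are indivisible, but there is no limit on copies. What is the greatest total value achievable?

Best value-per-unit is kettle at 39/5, and filling with it alone uses cost 3×5=15. No mix of the others beats 3×39 = 117.

117 util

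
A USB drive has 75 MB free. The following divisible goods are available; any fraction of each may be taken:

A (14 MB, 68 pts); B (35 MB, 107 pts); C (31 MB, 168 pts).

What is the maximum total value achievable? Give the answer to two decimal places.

Take in order of value per unit:
- C (168/31 per unit): all 31 → value 168, running total 168.00
- A (68/14 per unit): all 14 → value 68, running total 236.00
- B (107/35 per unit): 30 of 35 → value 30×107/35 = 91.7143, running total 327.71
Total 327.71.

327.71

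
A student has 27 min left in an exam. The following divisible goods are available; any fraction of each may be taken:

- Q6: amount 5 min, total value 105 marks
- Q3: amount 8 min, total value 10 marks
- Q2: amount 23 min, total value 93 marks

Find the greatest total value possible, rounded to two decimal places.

193.96

Take in order of value per unit:
- Q6 (105/5 per unit): all 5 → value 105, running total 105.00
- Q2 (93/23 per unit): 22 of 23 → value 22×93/23 = 88.9565, running total 193.96
Total 193.96.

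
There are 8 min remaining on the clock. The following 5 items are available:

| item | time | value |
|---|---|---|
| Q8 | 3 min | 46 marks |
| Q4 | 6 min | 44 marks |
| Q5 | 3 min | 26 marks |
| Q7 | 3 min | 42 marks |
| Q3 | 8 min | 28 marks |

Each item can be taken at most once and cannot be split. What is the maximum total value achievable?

88 marks

Check high-value combinations within 8 min:
- Q8+Q7: time 3+3=6, value 46+42=88
- Q8+Q5: time 3+3=6, value 46+26=72
- Q5+Q7: time 3+3=6, value 26+42=68
Best: 88 marks.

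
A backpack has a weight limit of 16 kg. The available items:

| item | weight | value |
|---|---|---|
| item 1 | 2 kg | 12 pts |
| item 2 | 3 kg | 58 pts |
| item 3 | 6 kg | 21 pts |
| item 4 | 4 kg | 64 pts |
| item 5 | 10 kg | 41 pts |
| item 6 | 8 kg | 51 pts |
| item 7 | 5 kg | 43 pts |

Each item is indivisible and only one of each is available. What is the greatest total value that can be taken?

177 pts

This is a 0/1 knapsack; check combinations near the capacity.
- item 1+item 2+item 4+item 7: weight 2+3+4+5=14, value 12+58+64+43=177
- item 2+item 4+item 6: weight 3+4+8=15, value 58+64+51=173
- item 2+item 4+item 7: weight 3+4+5=12, value 58+64+43=165
- item 1+item 2+item 3+item 4: weight 2+3+6+4=15, value 12+58+21+64=155
Best: 177 pts.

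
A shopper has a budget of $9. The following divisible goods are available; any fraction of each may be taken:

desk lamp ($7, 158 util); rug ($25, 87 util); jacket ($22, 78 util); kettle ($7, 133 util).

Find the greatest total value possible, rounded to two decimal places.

Take in order of value per unit:
- desk lamp (158/7 per unit): all 7 → value 158, running total 158.00
- kettle (133/7 per unit): 2 of 7 → value 2×133/7 = 38.0000, running total 196.00
Total 196.00.

196.00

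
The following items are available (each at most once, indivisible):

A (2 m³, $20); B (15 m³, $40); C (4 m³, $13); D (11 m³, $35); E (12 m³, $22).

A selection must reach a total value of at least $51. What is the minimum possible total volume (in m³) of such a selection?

Subsets with value ≥ 51, sorted by total volume:
- A+D: volume 13, value 55
- A+C+D: volume 17, value 68
- A+B: volume 17, value 60
Minimum volume: 13 m³.

13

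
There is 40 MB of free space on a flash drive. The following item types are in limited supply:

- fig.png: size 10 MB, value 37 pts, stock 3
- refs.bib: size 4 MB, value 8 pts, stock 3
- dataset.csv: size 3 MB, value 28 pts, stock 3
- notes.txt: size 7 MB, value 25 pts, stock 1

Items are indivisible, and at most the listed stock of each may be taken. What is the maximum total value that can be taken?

Top feasible selections:
- 3×fig.png + 3×dataset.csv: size 39, value 195
- 2×fig.png + 1×refs.bib + 3×dataset.csv + 1×notes.txt: size 40, value 191
- 2×fig.png + 3×dataset.csv + 1×notes.txt: size 36, value 183
Best: 195 pts.

195 pts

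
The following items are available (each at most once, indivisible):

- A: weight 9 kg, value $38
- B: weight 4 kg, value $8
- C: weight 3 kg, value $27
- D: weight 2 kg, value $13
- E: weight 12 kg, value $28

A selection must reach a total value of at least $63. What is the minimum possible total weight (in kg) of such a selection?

12

Subsets with value ≥ 63, sorted by total weight:
- A+C: weight 12, value 65
- A+C+D: weight 14, value 78
Minimum weight: 12 kg.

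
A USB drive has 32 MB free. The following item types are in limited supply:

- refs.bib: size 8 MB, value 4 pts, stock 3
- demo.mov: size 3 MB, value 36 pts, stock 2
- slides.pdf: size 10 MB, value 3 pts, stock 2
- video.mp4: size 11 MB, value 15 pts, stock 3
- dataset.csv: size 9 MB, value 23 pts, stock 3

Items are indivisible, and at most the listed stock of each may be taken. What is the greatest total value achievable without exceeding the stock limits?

Best selections within size 32 and stock limits:
- 1×refs.bib + 2×demo.mov + 2×dataset.csv: size 32, value 122
- 2×demo.mov + 2×dataset.csv: size 24, value 118
- 2×demo.mov + 1×video.mp4 + 1×dataset.csv: size 26, value 110
- 1×demo.mov + 3×dataset.csv: size 30, value 105
Best: 122 pts.

122 pts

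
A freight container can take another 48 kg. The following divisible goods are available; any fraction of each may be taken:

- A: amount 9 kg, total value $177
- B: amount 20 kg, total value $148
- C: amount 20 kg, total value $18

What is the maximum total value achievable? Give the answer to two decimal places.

Take in order of value per unit:
- A (177/9 per unit): all 9 → value 177, running total 177.00
- B (148/20 per unit): all 20 → value 148, running total 325.00
- C (18/20 per unit): 19 of 20 → value 19×18/20 = 17.1000, running total 342.10
Total 342.10.

342.10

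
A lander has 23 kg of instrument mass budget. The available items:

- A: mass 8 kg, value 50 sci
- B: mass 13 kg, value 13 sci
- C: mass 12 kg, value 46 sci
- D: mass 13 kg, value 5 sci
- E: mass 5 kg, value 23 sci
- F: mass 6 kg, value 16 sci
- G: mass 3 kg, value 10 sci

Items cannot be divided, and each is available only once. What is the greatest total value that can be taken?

Check high-value combinations within 23 kg:
- A+C+G: mass 8+12+3=23, value 50+46+10=106
- A+E+F+G: mass 8+5+6+3=22, value 50+23+16+10=99
- A+C: mass 8+12=20, value 50+46=96
- A+E+F: mass 8+5+6=19, value 50+23+16=89
Best: 106 sci.

106 sci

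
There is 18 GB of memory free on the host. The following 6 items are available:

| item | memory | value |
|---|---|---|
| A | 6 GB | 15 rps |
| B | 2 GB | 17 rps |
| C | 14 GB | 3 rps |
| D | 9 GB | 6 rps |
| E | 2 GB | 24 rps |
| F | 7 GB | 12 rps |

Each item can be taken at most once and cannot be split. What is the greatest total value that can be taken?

Check high-value combinations within 18 GB:
- A+B+E+F: memory 6+2+2+7=17, value 15+17+24+12=68
- A+B+E: memory 6+2+2=10, value 15+17+24=56
- B+E+F: memory 2+2+7=11, value 17+24+12=53
- A+E+F: memory 6+2+7=15, value 15+24+12=51
Best: 68 rps.

68 rps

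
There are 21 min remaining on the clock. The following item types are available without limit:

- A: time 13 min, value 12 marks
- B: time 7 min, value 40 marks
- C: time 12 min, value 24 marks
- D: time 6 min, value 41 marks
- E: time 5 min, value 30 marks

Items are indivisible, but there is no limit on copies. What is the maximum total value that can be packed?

Best value-per-unit is D at 41/6; filling with it alone gives 3×41 = 123.
Optimal mix: 1×D + 3×E → time 21, value 131.

131 marks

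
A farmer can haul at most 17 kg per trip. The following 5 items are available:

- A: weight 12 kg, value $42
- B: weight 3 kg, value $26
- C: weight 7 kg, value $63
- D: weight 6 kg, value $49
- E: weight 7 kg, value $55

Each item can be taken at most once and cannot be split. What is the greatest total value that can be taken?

$144

Check high-value combinations within 17 kg:
- B+C+E: weight 3+7+7=17, value 26+63+55=144
- B+C+D: weight 3+7+6=16, value 26+63+49=138
- B+D+E: weight 3+6+7=16, value 26+49+55=130
- C+E: weight 7+7=14, value 63+55=118
- C+D: weight 7+6=13, value 63+49=112
Best: $144.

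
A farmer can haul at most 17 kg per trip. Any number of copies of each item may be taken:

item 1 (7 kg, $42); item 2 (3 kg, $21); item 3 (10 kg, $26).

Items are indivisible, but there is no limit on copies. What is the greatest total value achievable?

Best value-per-unit is item 2 at 21/3; filling with it alone gives 5×21 = 105.
Optimal mix: 2×item 1 + 1×item 2 → weight 17, value 105.

$105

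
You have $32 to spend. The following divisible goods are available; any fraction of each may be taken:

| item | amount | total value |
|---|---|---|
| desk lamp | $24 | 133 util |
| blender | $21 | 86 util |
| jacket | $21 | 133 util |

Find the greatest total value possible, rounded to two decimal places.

Take in order of value per unit:
- jacket (133/21 per unit): all 21 → value 133, running total 133.00
- desk lamp (133/24 per unit): 11 of 24 → value 11×133/24 = 60.9583, running total 193.96
Total 193.96.

193.96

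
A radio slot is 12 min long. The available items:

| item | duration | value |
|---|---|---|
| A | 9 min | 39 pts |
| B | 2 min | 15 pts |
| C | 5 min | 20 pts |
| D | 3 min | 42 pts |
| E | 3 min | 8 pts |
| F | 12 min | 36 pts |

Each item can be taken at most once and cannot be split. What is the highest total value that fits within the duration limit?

81 pts

This is a 0/1 knapsack; check combinations near the capacity.
- A+D: duration 9+3=12, value 39+42=81
- B+C+D: duration 2+5+3=10, value 15+20+42=77
- C+D+E: duration 5+3+3=11, value 20+42+8=70
- B+D+E: duration 2+3+3=8, value 15+42+8=65
Best: 81 pts.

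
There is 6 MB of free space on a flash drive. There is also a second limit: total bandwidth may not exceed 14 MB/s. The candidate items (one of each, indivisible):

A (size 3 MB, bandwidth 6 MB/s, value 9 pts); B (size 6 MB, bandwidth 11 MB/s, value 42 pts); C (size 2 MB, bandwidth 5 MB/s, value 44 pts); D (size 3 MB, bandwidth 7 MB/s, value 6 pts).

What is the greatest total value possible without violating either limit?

53 pts

Feasible sets respecting both limits:
- A+C: size 5, bandwidth 11, value 53
- C+D: size 5, bandwidth 12, value 50
- C: size 2, bandwidth 5, value 44
- B: size 6, bandwidth 11, value 42
Best: 53 pts.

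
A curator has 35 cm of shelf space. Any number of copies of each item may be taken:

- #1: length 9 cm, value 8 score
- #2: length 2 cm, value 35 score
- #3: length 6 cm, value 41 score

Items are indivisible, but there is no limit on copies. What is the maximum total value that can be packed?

595 score

Best value-per-unit is #2 at 35/2, and filling with it alone uses length 17×2=34. No mix of the others beats 17×35 = 595.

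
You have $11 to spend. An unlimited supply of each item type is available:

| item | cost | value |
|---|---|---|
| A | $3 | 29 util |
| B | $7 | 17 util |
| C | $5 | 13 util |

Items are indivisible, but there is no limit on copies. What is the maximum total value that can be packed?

87 util

Best value-per-unit is A at 29/3, and filling with it alone uses cost 3×3=9. No mix of the others beats 3×29 = 87.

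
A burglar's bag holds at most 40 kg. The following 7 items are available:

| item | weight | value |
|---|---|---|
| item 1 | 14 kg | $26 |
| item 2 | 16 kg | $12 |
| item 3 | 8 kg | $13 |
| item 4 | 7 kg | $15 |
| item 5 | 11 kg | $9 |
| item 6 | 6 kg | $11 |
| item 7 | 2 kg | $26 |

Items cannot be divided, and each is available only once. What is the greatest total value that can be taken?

This is a 0/1 knapsack; check combinations near the capacity.
- item 1+item 3+item 4+item 6+item 7: weight 14+8+7+6+2=37, value 26+13+15+11+26=91
- item 1+item 4+item 5+item 6+item 7: weight 14+7+11+6+2=40, value 26+15+9+11+26=87
- item 1+item 3+item 4+item 7: weight 14+8+7+2=31, value 26+13+15+26=80
- item 1+item 2+item 4+item 7: weight 14+16+7+2=39, value 26+12+15+26=79
- item 1+item 4+item 6+item 7: weight 14+7+6+2=29, value 26+15+11+26=78
Best: $91.

$91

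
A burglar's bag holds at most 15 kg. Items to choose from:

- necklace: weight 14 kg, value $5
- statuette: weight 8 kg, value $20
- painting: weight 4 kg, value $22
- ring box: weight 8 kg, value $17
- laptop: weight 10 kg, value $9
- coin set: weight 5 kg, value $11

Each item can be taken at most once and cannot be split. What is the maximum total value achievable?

$42

Check high-value combinations within 15 kg:
- statuette+painting: weight 8+4=12, value 20+22=42
- painting+ring box: weight 4+8=12, value 22+17=39
- painting+coin set: weight 4+5=9, value 22+11=33
- statuette+coin set: weight 8+5=13, value 20+11=31
Best: $42.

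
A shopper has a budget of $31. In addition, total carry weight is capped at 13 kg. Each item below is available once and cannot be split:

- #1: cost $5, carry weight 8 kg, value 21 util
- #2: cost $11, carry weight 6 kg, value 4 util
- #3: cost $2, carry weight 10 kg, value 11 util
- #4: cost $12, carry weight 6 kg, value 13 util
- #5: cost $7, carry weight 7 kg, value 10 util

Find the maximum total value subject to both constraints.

23 util

Feasible sets respecting both limits:
- #4+#5: cost 19, carry weight 13, value 23
- #1: cost 5, carry weight 8, value 21
- #2+#4: cost 23, carry weight 12, value 17
- #2+#5: cost 18, carry weight 13, value 14
Best: 23 util.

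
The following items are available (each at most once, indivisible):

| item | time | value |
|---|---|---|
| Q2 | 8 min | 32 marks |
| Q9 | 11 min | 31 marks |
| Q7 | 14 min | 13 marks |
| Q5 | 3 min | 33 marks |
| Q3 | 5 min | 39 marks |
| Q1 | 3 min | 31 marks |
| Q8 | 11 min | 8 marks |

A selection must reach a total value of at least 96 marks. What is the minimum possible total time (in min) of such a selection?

Subsets with value ≥ 96, sorted by total time:
- Q5+Q3+Q1: time 11, value 103
- Q2+Q5+Q1: time 14, value 96
Minimum time: 11 min.

11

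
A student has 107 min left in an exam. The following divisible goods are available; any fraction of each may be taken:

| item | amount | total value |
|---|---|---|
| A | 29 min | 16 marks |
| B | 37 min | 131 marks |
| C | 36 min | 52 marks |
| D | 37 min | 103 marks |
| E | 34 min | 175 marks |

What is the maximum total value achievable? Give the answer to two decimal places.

406.22

Take in order of value per unit:
- E (175/34 per unit): all 34 → value 175, running total 175.00
- B (131/37 per unit): all 37 → value 131, running total 306.00
- D (103/37 per unit): 36 of 37 → value 36×103/37 = 100.2162, running total 406.22
Total 406.22.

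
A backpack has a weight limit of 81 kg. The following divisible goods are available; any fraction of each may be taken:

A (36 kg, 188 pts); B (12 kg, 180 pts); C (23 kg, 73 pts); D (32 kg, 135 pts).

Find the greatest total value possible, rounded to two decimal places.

506.17

Take in order of value per unit:
- B (180/12 per unit): all 12 → value 180, running total 180.00
- A (188/36 per unit): all 36 → value 188, running total 368.00
- D (135/32 per unit): all 32 → value 135, running total 503.00
- C (73/23 per unit): 1 of 23 → value 1×73/23 = 3.1739, running total 506.17
Total 506.17.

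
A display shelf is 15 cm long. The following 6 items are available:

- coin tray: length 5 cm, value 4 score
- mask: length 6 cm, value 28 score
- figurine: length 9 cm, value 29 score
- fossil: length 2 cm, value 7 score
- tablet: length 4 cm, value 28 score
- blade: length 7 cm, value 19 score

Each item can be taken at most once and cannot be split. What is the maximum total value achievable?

Check high-value combinations within 15 cm:
- figurine+fossil+tablet: length 9+2+4=15, value 29+7+28=64
- mask+fossil+tablet: length 6+2+4=12, value 28+7+28=63
- coin tray+mask+tablet: length 5+6+4=15, value 4+28+28=60
- figurine+tablet: length 9+4=13, value 29+28=57
- mask+figurine: length 6+9=15, value 28+29=57
Best: 64 score.

64 score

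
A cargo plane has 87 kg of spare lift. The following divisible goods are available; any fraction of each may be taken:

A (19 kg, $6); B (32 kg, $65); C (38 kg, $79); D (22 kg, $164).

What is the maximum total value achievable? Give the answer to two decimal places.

297.84

Take in order of value per unit:
- D (164/22 per unit): all 22 → value 164, running total 164.00
- C (79/38 per unit): all 38 → value 79, running total 243.00
- B (65/32 per unit): 27 of 32 → value 27×65/32 = 54.8438, running total 297.84
Total 297.84.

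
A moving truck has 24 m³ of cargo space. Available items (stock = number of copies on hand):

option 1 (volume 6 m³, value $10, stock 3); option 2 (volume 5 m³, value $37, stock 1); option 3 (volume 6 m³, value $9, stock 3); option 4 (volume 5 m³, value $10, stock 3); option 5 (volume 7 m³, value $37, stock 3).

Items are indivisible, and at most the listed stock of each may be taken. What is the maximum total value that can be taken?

Best selections within volume 24 and stock limits:
- 1×option 2 + 1×option 4 + 2×option 5: volume 24, value 121
- 1×option 2 + 2×option 5: volume 19, value 111
Best: $121.

$121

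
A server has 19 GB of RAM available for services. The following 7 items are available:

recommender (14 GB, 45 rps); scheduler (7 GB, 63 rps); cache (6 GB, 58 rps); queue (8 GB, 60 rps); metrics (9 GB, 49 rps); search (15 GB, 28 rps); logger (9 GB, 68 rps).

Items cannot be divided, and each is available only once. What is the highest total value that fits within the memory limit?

131 rps

This is a 0/1 knapsack; check combinations near the capacity.
- scheduler+logger: memory 7+9=16, value 63+68=131
- queue+logger: memory 8+9=17, value 60+68=128
- cache+logger: memory 6+9=15, value 58+68=126
- scheduler+queue: memory 7+8=15, value 63+60=123
Best: 131 rps.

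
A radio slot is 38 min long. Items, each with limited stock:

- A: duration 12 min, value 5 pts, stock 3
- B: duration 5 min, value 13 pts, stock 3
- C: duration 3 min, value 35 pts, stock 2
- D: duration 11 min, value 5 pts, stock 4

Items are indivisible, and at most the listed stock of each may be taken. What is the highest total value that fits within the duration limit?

114 pts

Best selections within duration 38 and stock limits:
- 3×B + 2×C + 1×D: duration 32, value 114
- 1×A + 3×B + 2×C: duration 33, value 114
- 3×B + 2×C: duration 21, value 109
- 2×B + 2×C + 2×D: duration 38, value 106
Best: 114 pts.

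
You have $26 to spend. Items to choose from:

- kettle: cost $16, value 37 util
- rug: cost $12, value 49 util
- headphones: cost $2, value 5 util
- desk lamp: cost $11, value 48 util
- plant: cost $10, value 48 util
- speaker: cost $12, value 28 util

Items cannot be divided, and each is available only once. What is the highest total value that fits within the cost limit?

102 util

Check high-value combinations within $26:
- rug+headphones+plant: cost 12+2+10=24, value 49+5+48=102
- rug+headphones+desk lamp: cost 12+2+11=25, value 49+5+48=102
- headphones+desk lamp+plant: cost 2+11+10=23, value 5+48+48=101
- rug+plant: cost 12+10=22, value 49+48=97
- rug+desk lamp: cost 12+11=23, value 49+48=97
Best: 102 util.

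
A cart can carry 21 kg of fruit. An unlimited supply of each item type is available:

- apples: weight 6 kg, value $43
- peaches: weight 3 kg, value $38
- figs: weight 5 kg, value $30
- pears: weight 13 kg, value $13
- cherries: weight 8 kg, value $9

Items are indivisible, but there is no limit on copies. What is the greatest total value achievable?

Best value-per-unit is peaches at 38/3, and filling with it alone uses weight 7×3=21. No mix of the others beats 7×38 = 266.

$266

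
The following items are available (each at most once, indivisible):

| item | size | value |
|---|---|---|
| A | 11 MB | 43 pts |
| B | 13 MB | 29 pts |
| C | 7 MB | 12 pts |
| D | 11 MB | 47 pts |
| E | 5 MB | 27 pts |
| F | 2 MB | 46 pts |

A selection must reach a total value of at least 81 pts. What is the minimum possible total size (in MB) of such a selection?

Subsets with value ≥ 81, sorted by total size:
- D+F: size 13, value 93
- A+F: size 13, value 89
- C+E+F: size 14, value 85
- D+E+F: size 18, value 120
Minimum size: 13 MB.

13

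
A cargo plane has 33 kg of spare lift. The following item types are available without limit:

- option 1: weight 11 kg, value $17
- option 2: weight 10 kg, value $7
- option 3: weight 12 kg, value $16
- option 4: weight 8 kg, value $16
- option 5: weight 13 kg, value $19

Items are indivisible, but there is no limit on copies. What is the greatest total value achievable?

Best value-per-unit is option 4 at 16/8, and filling with it alone uses weight 4×8=32. No mix of the others beats 4×16 = 64.

$64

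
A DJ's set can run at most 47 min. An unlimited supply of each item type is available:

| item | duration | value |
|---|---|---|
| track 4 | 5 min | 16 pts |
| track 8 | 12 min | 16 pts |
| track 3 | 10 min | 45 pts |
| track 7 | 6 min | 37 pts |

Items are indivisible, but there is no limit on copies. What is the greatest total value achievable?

Best value-per-unit is track 7 at 37/6; filling with it alone gives 7×37 = 259.
Optimal mix: 1×track 4 + 7×track 7 → duration 47, value 275.

275 pts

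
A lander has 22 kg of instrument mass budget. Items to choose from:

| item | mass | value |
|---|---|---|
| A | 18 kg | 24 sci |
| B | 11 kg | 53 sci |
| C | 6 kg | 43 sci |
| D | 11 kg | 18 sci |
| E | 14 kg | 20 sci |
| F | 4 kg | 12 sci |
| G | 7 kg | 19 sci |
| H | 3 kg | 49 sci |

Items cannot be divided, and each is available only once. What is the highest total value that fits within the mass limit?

Check high-value combinations within 22 kg:
- B+C+H: mass 11+6+3=20, value 53+43+49=145
- C+F+G+H: mass 6+4+7+3=20, value 43+12+19+49=123
- B+G+H: mass 11+7+3=21, value 53+19+49=121
Best: 145 sci.

145 sci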